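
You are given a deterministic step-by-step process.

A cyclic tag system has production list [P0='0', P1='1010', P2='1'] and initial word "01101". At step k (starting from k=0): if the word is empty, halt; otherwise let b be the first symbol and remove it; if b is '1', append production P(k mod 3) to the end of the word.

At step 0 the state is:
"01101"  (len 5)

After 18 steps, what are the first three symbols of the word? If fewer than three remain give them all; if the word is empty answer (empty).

001

0) "01101"  (len 5)
1) "1101"  (len 4)
2) "1011010"  (len 7)
3) "0110101"  (len 7)
4) "110101"  (len 6)
5) "101011010"  (len 9)
6) "010110101"  (len 9)
7) "10110101"  (len 8)
8) "01101011010"  (len 11)
9) "1101011010"  (len 10)
10) "1010110100"  (len 10)
11) "0101101001010"  (len 13)
12) "101101001010"  (len 12)
13) "011010010100"  (len 12)
14) "11010010100"  (len 11)
15) "10100101001"  (len 11)
16) "01001010010"  (len 11)
17) "1001010010"  (len 10)
18) "0010100101"  (len 10)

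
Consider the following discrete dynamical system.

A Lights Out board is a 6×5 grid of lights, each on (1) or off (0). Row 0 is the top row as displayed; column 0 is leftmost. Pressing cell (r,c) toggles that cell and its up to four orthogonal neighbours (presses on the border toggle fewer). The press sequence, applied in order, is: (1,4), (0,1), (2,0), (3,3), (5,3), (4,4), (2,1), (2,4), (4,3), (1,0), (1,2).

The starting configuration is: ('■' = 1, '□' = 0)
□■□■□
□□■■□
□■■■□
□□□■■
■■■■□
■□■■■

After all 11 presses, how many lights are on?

k=0  □■□■□
□□■■□
□■■■□
□□□■■
■■■■□
■□■■■
k=1  □■□■■
□□■□■
□■■■■
□□□■■
■■■■□
■□■■■
k=2  ■□■■■
□■■□■
□■■■■
□□□■■
■■■■□
■□■■■
k=3  ■□■■■
■■■□■
■□■■■
■□□■■
■■■■□
■□■■■
k=4  ■□■■■
■■■□■
■□■□■
■□■□□
■■■□□
■□■■■
k=5  ■□■■■
■■■□■
■□■□■
■□■□□
■■■■□
■□□□□
k=6  ■□■■■
■■■□■
■□■□■
■□■□■
■■■□■
■□□□■
k=7  ■□■■■
■□■□■
□■□□■
■■■□■
■■■□■
■□□□■
k=8  ■□■■■
■□■□□
□■□■□
■■■□□
■■■□■
■□□□■
k=9  ■□■■■
■□■□□
□■□■□
■■■■□
■■□■□
■□□■■
k=10  □□■■■
□■■□□
■■□■□
■■■■□
■■□■□
■□□■■
k=11  □□□■■
□□□■□
■■■■□
■■■■□
■■□■□
■□□■■

17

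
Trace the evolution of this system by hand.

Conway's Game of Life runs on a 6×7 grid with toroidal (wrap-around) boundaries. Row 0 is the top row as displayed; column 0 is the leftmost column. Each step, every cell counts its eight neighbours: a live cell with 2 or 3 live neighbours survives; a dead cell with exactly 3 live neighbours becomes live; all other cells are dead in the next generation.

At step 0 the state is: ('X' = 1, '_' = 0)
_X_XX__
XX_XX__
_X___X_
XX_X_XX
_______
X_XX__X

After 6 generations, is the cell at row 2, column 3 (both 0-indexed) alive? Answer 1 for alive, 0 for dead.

[0] _X_XX__
XX_XX__
_X___X_
XX_X_XX
_______
X_XX__X
[1] _____XX
XX_X_X_
___X_X_
XXX_XXX
___XXX_
XXXXX__
[2] _____X_
X_X__X_
___X___
XXX____
_______
XXX____
[3] X_X____
____X_X
X__X__X
_XX____
_______
_X_____
[4] XX_____
_X_X_XX
XXXX_XX
XXX____
_XX____
_X_____
[5] _X____X
___X_X_
___X_X_
_______
_______
_______
[6] _______
__X__XX
_______
_______
_______
_______

0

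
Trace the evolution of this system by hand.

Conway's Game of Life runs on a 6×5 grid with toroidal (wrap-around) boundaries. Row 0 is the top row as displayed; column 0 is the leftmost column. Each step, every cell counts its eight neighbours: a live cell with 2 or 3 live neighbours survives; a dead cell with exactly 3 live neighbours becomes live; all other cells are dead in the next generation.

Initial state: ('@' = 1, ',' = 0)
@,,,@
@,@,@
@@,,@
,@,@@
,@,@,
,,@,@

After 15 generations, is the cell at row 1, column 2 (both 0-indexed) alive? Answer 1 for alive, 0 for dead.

0

0) @,,,@
@,@,@
@@,,@
,@,@@
,@,@,
,,@,@
1) ,,,,,
,,,,,
,,,,,
,@,@,
,@,,,
,@@,@
2) ,,,,,
,,,,,
,,,,,
,,@,,
,@,@,
@@@,,
3) ,@,,,
,,,,,
,,,,,
,,@,,
@,,@,
@@@,,
4) @@@,,
,,,,,
,,,,,
,,,,,
@,,@@
@,@,@
5) @,@@@
,@,,,
,,,,,
,,,,@
@@,@,
,,@,,
6) @,@@@
@@@@@
,,,,,
@,,,@
@@@@@
,,,,,
7) ,,,,,
,,,,,
,,@,,
,,@,,
,@@@,
,,,,,
8) ,,,,,
,,,,,
,,,,,
,,,,,
,@@@,
,,@,,
9) ,,,,,
,,,,,
,,,,,
,,@,,
,@@@,
,@@@,
10) ,,@,,
,,,,,
,,,,,
,@@@,
,,,,,
,@,@,
11) ,,@,,
,,,,,
,,@,,
,,@,,
,@,@,
,,@,,
12) ,,,,,
,,,,,
,,,,,
,@@@,
,@,@,
,@@@,
13) ,,@,,
,,,,,
,,@,,
,@,@,
@,,,@
,@,@,
14) ,,@,,
,,,,,
,,@,,
@@@@@
@@,@@
@@@@@
15) @,@,@
,,,,,
@,@,@
,,,,,
,,,,,
,,,,,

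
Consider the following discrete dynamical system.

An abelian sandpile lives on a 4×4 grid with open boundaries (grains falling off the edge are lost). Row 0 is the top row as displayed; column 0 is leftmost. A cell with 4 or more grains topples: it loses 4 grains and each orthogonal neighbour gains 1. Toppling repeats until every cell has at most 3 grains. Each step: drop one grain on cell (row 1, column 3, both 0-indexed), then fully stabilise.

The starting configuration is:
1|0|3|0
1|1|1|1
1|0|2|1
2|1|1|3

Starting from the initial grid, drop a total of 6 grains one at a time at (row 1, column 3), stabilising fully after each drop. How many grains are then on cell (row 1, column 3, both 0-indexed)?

3

gen 0: 1|0|3|0
1|1|1|1
1|0|2|1
2|1|1|3
gen 1: 1|0|3|0
1|1|1|2
1|0|2|1
2|1|1|3
gen 2: 1|0|3|0
1|1|1|3
1|0|2|1
2|1|1|3
gen 3: 1|0|3|1
1|1|2|0
1|0|2|2
2|1|1|3
gen 4: 1|0|3|1
1|1|2|1
1|0|2|2
2|1|1|3
gen 5: 1|0|3|1
1|1|2|2
1|0|2|2
2|1|1|3
gen 6: 1|0|3|1
1|1|2|3
1|0|2|2
2|1|1|3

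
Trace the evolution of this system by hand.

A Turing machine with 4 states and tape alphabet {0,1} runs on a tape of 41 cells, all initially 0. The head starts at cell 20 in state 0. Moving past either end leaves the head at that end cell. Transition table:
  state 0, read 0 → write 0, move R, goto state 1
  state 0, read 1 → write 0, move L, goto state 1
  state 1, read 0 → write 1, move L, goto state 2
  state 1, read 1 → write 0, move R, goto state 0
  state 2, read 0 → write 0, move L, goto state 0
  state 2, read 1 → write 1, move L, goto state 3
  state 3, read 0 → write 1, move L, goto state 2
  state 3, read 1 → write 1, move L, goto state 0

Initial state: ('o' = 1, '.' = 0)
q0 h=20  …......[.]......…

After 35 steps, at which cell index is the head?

9

0) q0 h=20  …......[.]......…
1) q1 h=21  …......[.]......…
2) q2 h=20  …......[.]o.....…
3) q0 h=19  …......[.].o....…
4) q1 h=20  …......[.]o.....…
5) q2 h=19  …......[.]oo....…
6) q0 h=18  …......[.].oo...…
7) q1 h=19  …......[.]oo....…
8) q2 h=18  …......[.]ooo...…
9) q0 h=17  …......[.].ooo..…
10) q1 h=18  …......[.]ooo...…
11) q2 h=17  …......[.]oooo..…
12) q0 h=16  …......[.].oooo.…
13) q1 h=17  …......[.]oooo..…
14) q2 h=16  …......[.]ooooo.…
15) q0 h=15  …......[.].ooooo…
16) q1 h=16  …......[.]ooooo.…
17) q2 h=15  …......[.]oooooo…
18) q0 h=14  …......[.].ooooo…
19) q1 h=15  …......[.]oooooo…
20) q2 h=14  …......[.]oooooo…
21) q0 h=13  …......[.].ooooo…
22) q1 h=14  …......[.]oooooo…
23) q2 h=13  …......[.]oooooo…
24) q0 h=12  …......[.].ooooo…
25) q1 h=13  …......[.]oooooo…
26) q2 h=12  …......[.]oooooo…
27) q0 h=11  …......[.].ooooo…
28) q1 h=12  …......[.]oooooo…
29) q2 h=11  …......[.]oooooo…
30) q0 h=10  …......[.].ooooo…
31) q1 h=11  …......[.]oooooo…
32) q2 h=10  …......[.]oooooo…
33) q0 h= 9  …......[.].ooooo…
34) q1 h=10  …......[.]oooooo…
35) q2 h= 9  …......[.]oooooo…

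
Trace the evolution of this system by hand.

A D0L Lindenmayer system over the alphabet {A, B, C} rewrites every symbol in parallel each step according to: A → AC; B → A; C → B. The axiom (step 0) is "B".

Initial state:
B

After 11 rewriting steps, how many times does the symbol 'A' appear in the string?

[0] B
[1] A
[2] AC
[3] ACB
[4] ACBA
[5] ACBAAC
[6] ACBAACACB
[7] ACBAACACBACBA
[8] ACBAACACBACBAACBAAC
[9] ACBAACACBACBAACBAACACBAACACB
[10] ACBAACACBACBAACBAACACBAACACBACBAACACBACBA
[11] ACBAACACBACBAACBAACACBAACACBACBAACACBACBAACBAACACBACBAACBAAC

28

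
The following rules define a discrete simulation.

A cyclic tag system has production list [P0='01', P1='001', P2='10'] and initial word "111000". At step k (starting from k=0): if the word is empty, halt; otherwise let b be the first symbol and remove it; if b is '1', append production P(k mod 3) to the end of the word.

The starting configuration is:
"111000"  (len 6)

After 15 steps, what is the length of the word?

t=0: "111000"  (len 6)
t=1: "1100001"  (len 7)
t=2: "100001001"  (len 9)
t=3: "0000100110"  (len 10)
t=4: "000100110"  (len 9)
t=5: "00100110"  (len 8)
t=6: "0100110"  (len 7)
t=7: "100110"  (len 6)
t=8: "00110001"  (len 8)
t=9: "0110001"  (len 7)
t=10: "110001"  (len 6)
t=11: "10001001"  (len 8)
t=12: "000100110"  (len 9)
t=13: "00100110"  (len 8)
t=14: "0100110"  (len 7)
t=15: "100110"  (len 6)

6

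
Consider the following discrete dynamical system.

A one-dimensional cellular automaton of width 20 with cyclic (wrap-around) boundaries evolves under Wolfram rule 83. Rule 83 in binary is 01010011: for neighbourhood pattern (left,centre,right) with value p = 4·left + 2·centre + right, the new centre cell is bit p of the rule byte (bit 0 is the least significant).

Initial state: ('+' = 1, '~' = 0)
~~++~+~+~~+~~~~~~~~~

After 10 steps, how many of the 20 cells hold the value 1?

[0] ~~++~+~+~~+~~~~~~~~~
[1] ++~+~~~~++~+++++++++
[2] ~+~~++++~+~~~~~~~~~~
[3] +~++~~~+~~++++++++++
[4] +~~++++~++~~~~~~~~~~
[5] ~++~~~+~~+++++++++++
[6] ~~++++~++~~~~~~~~~~+
[7] ++~~~+~~+++++++++++~
[8] ~++++~++~~~~~~~~~~+~
[9] +~~~+~~+++++++++++~+
[10] ++++~++~~~~~~~~~~+~~

7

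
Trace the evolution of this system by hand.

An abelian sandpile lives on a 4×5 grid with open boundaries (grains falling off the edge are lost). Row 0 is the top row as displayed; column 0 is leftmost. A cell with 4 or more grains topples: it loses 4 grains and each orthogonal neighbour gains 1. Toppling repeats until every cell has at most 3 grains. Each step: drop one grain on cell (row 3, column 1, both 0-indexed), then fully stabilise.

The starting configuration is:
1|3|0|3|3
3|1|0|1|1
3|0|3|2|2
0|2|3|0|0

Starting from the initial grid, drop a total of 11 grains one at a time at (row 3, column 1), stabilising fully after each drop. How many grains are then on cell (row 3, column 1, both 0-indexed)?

step 0: 1|3|0|3|3
3|1|0|1|1
3|0|3|2|2
0|2|3|0|0
step 1: 1|3|0|3|3
3|1|0|1|1
3|0|3|2|2
0|3|3|0|0
step 2: 1|3|0|3|3
3|1|1|1|1
3|2|0|3|2
1|1|1|1|0
step 3: 1|3|0|3|3
3|1|1|1|1
3|2|0|3|2
1|2|1|1|0
step 4: 1|3|0|3|3
3|1|1|1|1
3|2|0|3|2
1|3|1|1|0
step 5: 1|3|0|3|3
3|1|1|1|1
3|3|0|3|2
2|0|2|1|0
step 6: 1|3|0|3|3
3|1|1|1|1
3|3|0|3|2
2|1|2|1|0
step 7: 1|3|0|3|3
3|1|1|1|1
3|3|0|3|2
2|2|2|1|0
step 8: 1|3|0|3|3
3|1|1|1|1
3|3|0|3|2
2|3|2|1|0
step 9: 2|3|0|3|3
0|3|1|1|1
2|1|1|3|2
0|2|3|1|0
step 10: 2|3|0|3|3
0|3|1|1|1
2|1|1|3|2
0|3|3|1|0
step 11: 2|3|0|3|3
0|3|1|1|1
2|2|2|3|2
1|1|0|2|0

1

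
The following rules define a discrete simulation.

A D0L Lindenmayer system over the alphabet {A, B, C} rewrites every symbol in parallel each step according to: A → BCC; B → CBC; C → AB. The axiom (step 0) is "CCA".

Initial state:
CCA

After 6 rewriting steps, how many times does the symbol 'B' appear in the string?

k=0  CCA
k=1  ABABBCC
k=2  BCCCBCBCCCBCCBCABAB
k=3  CBCABABABCBCABCBCABABABCBCABABCBCABBCCCBCBCCCBC
k=4  ABCBCABBCCCBCBCCCBCBCCCBCABCBCABBCCCBCABCBCABBCCCBCBCCCBCB…CBCABBCCCBCBCCCBCABCBCABBCCCBCCBCABABABCBCABCBCABABABCBCAB  (len 123)
k=5  BCCCBCABCBCABBCCCBCCBCABABABCBCABCBCABABABCBCABCBCABABABCB…CBCCCBCABCBCABBCCCBCABCBCABBCCCBCBCCCBCBCCCBCABCBCABBCCCBC  (len 311)
k=6  CBCABABABCBCABBCCCBCABCBCABBCCCBCCBCABABABCBCABABCBCABBCCC…ABABABCBCABCBCABABABCBCABBCCCBCABCBCABBCCCBCCBCABABABCBCAB  (len 803)

311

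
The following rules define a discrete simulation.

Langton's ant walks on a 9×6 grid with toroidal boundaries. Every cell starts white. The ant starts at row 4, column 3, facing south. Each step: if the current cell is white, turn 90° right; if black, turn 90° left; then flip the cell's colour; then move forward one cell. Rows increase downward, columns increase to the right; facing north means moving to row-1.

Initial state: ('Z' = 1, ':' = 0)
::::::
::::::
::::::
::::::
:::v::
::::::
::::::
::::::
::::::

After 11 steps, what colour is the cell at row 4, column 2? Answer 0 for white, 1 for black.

gen 0: ::::::
::::::
::::::
::::::
:::v::
::::::
::::::
::::::
::::::
gen 1: ::::::
::::::
::::::
::::::
::<Z::
::::::
::::::
::::::
::::::
gen 2: ::::::
::::::
::::::
::^:::
::ZZ::
::::::
::::::
::::::
::::::
gen 3: ::::::
::::::
::::::
::Z>::
::ZZ::
::::::
::::::
::::::
::::::
gen 4: ::::::
::::::
::::::
::ZZ::
::Zv::
::::::
::::::
::::::
::::::
gen 5: ::::::
::::::
::::::
::ZZ::
::Z:>:
::::::
::::::
::::::
::::::
gen 6: ::::::
::::::
::::::
::ZZ::
::Z:Z:
::::v:
::::::
::::::
::::::
gen 7: ::::::
::::::
::::::
::ZZ::
::Z:Z:
:::<Z:
::::::
::::::
::::::
gen 8: ::::::
::::::
::::::
::ZZ::
::Z^Z:
:::ZZ:
::::::
::::::
::::::
gen 9: ::::::
::::::
::::::
::ZZ::
::ZZ>:
:::ZZ:
::::::
::::::
::::::
gen 10: ::::::
::::::
::::::
::ZZ^:
::ZZ::
:::ZZ:
::::::
::::::
::::::
gen 11: ::::::
::::::
::::::
::ZZZ>
::ZZ::
:::ZZ:
::::::
::::::
::::::

1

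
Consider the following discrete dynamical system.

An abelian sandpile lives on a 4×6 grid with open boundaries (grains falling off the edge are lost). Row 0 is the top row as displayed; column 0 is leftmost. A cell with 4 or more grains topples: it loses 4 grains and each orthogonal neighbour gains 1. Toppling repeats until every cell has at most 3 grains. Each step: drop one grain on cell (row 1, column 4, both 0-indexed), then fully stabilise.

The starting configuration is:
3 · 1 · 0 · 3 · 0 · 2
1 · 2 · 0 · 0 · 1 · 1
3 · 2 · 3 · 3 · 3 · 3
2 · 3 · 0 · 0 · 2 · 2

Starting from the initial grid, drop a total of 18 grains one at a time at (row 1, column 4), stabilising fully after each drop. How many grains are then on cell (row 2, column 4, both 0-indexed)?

3

gen 0: 3 · 1 · 0 · 3 · 0 · 2
1 · 2 · 0 · 0 · 1 · 1
3 · 2 · 3 · 3 · 3 · 3
2 · 3 · 0 · 0 · 2 · 2
gen 1: 3 · 1 · 0 · 3 · 0 · 2
1 · 2 · 0 · 0 · 2 · 1
3 · 2 · 3 · 3 · 3 · 3
2 · 3 · 0 · 0 · 2 · 2
gen 2: 3 · 1 · 0 · 3 · 0 · 2
1 · 2 · 0 · 0 · 3 · 1
3 · 2 · 3 · 3 · 3 · 3
2 · 3 · 0 · 0 · 2 · 2
gen 3: 3 · 1 · 0 · 3 · 1 · 2
1 · 2 · 1 · 2 · 1 · 3
3 · 3 · 0 · 1 · 2 · 0
2 · 3 · 1 · 1 · 3 · 3
gen 4: 3 · 1 · 0 · 3 · 1 · 2
1 · 2 · 1 · 2 · 2 · 3
3 · 3 · 0 · 1 · 2 · 0
2 · 3 · 1 · 1 · 3 · 3
gen 5: 3 · 1 · 0 · 3 · 1 · 2
1 · 2 · 1 · 2 · 3 · 3
3 · 3 · 0 · 1 · 2 · 0
2 · 3 · 1 · 1 · 3 · 3
gen 6: 3 · 1 · 0 · 3 · 2 · 3
1 · 2 · 1 · 3 · 1 · 0
3 · 3 · 0 · 1 · 3 · 1
2 · 3 · 1 · 1 · 3 · 3
gen 7: 3 · 1 · 0 · 3 · 2 · 3
1 · 2 · 1 · 3 · 2 · 0
3 · 3 · 0 · 1 · 3 · 1
2 · 3 · 1 · 1 · 3 · 3
gen 8: 3 · 1 · 0 · 3 · 2 · 3
1 · 2 · 1 · 3 · 3 · 0
3 · 3 · 0 · 1 · 3 · 1
2 · 3 · 1 · 1 · 3 · 3
gen 9: 3 · 1 · 1 · 1 · 1 · 0
1 · 2 · 2 · 1 · 3 · 2
3 · 3 · 0 · 3 · 1 · 3
2 · 3 · 1 · 2 · 1 · 0
gen 10: 3 · 1 · 1 · 1 · 2 · 0
1 · 2 · 2 · 2 · 0 · 3
3 · 3 · 0 · 3 · 2 · 3
2 · 3 · 1 · 2 · 1 · 0
gen 11: 3 · 1 · 1 · 1 · 2 · 0
1 · 2 · 2 · 2 · 1 · 3
3 · 3 · 0 · 3 · 2 · 3
2 · 3 · 1 · 2 · 1 · 0
gen 12: 3 · 1 · 1 · 1 · 2 · 0
1 · 2 · 2 · 2 · 2 · 3
3 · 3 · 0 · 3 · 2 · 3
2 · 3 · 1 · 2 · 1 · 0
gen 13: 3 · 1 · 1 · 1 · 2 · 0
1 · 2 · 2 · 2 · 3 · 3
3 · 3 · 0 · 3 · 2 · 3
2 · 3 · 1 · 2 · 1 · 0
gen 14: 3 · 1 · 1 · 2 · 3 · 1
1 · 2 · 3 · 0 · 3 · 1
3 · 3 · 1 · 1 · 1 · 1
2 · 3 · 1 · 3 · 2 · 1
gen 15: 3 · 1 · 1 · 3 · 0 · 2
1 · 2 · 3 · 1 · 1 · 2
3 · 3 · 1 · 1 · 2 · 1
2 · 3 · 1 · 3 · 2 · 1
gen 16: 3 · 1 · 1 · 3 · 0 · 2
1 · 2 · 3 · 1 · 2 · 2
3 · 3 · 1 · 1 · 2 · 1
2 · 3 · 1 · 3 · 2 · 1
gen 17: 3 · 1 · 1 · 3 · 0 · 2
1 · 2 · 3 · 1 · 3 · 2
3 · 3 · 1 · 1 · 2 · 1
2 · 3 · 1 · 3 · 2 · 1
gen 18: 3 · 1 · 1 · 3 · 1 · 2
1 · 2 · 3 · 2 · 0 · 3
3 · 3 · 1 · 1 · 3 · 1
2 · 3 · 1 · 3 · 2 · 1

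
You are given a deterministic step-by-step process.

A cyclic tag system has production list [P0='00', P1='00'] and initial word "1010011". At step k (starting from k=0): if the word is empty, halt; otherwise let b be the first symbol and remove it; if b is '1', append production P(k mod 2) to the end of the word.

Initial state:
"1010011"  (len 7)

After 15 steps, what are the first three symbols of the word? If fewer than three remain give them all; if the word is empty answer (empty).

(empty)

t=0: "1010011"  (len 7)
t=1: "01001100"  (len 8)
t=2: "1001100"  (len 7)
t=3: "00110000"  (len 8)
t=4: "0110000"  (len 7)
t=5: "110000"  (len 6)
t=6: "1000000"  (len 7)
t=7: "00000000"  (len 8)
t=8: "0000000"  (len 7)
t=9: "000000"  (len 6)
t=10: "00000"  (len 5)
t=11: "0000"  (len 4)
t=12: "000"  (len 3)
t=13: "00"  (len 2)
t=14: "0"  (len 1)
t=15: (halted — word empty)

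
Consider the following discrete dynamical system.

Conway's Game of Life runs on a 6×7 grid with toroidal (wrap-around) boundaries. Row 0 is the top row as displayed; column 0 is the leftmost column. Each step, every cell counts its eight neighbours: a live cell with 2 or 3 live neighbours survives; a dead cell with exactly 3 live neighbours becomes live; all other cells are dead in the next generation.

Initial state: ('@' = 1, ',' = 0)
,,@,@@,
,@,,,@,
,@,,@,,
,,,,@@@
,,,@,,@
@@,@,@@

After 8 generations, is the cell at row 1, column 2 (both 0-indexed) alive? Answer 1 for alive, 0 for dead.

1

t=0: ,,@,@@,
,@,,,@,
,@,,@,,
,,,,@@@
,,,@,,@
@@,@,@@
t=1: ,,@@,,,
,@@@,@,
@,,,@,@
@,,@@,@
,,@@,,,
@@,@,,,
t=2: @,,,,,,
@@,,,@@
,,,,,,,
@@@,@,@
,,,,,,@
,@,,@,,
t=3: ,,,,,@,
@@,,,,@
,,@,,,,
@@,,,@@
,,@@,,@
@,,,,,,
t=4: ,@,,,,,
@@,,,,@
,,@,,@,
@@,@,@@
,,@,,@,
,,,,,,@
t=5: ,@,,,,@
@@@,,,@
,,@,@@,
@@,@,@,
,@@,@@,
,,,,,,,
t=6: ,@@,,,@
,,@@,,@
,,,,@@,
@,,,,,,
@@@@@@@
@@@,,@,
t=7: ,,,,,@@
@@@@@,@
,,,@@@@
@,@,,,,
,,,@@@,
,,,,,,,
t=8: ,@@@@@@
,@@,,,,
,,,,,,,
,,@,,,,
,,,@@,,
,,,,,,@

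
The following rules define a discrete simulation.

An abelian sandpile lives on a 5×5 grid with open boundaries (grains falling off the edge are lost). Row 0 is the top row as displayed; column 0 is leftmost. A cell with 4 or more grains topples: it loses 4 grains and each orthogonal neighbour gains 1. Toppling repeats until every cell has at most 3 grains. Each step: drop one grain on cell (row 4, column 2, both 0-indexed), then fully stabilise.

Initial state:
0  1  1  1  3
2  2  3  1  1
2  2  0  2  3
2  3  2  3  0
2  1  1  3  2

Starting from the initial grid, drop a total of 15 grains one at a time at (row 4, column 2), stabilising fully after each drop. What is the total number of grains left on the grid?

48

step 0: 0  1  1  1  3
2  2  3  1  1
2  2  0  2  3
2  3  2  3  0
2  1  1  3  2
step 1: 0  1  1  1  3
2  2  3  1  1
2  2  0  2  3
2  3  2  3  0
2  1  2  3  2
step 2: 0  1  1  1  3
2  2  3  1  1
2  2  0  2  3
2  3  2  3  0
2  1  3  3  2
step 3: 0  1  1  1  3
2  2  3  1  1
2  3  1  3  3
3  0  1  1  1
2  3  2  1  3
step 4: 0  1  1  1  3
2  2  3  1  1
2  3  1  3  3
3  0  1  1  1
2  3  3  1  3
step 5: 0  1  1  1  3
2  2  3  1  1
2  3  1  3  3
3  1  2  1  1
3  0  1  2  3
step 6: 0  1  1  1  3
2  2  3  1  1
2  3  1  3  3
3  1  2  1  1
3  0  2  2  3
step 7: 0  1  1  1  3
2  2  3  1  1
2  3  1  3  3
3  1  2  1  1
3  0  3  2  3
step 8: 0  1  1  1  3
2  2  3  1  1
2  3  1  3  3
3  1  3  1  1
3  1  0  3  3
step 9: 0  1  1  1  3
2  2  3  1  1
2  3  1  3  3
3  1  3  1  1
3  1  1  3  3
step 10: 0  1  1  1  3
2  2  3  1  1
2  3  1  3  3
3  1  3  1  1
3  1  2  3  3
step 11: 0  1  1  1  3
2  2  3  1  1
2  3  1  3  3
3  1  3  1  1
3  1  3  3  3
step 12: 0  1  1  1  3
2  2  3  1  1
2  3  2  3  3
3  2  0  3  2
3  2  2  1  0
step 13: 0  1  1  1  3
2  2  3  1  1
2  3  2  3  3
3  2  0  3  2
3  2  3  1  0
step 14: 0  1  1  1  3
2  2  3  1  1
2  3  2  3  3
3  2  1  3  2
3  3  0  2  0
step 15: 0  1  1  1  3
2  2  3  1  1
2  3  2  3  3
3  2  1  3  2
3  3  1  2  0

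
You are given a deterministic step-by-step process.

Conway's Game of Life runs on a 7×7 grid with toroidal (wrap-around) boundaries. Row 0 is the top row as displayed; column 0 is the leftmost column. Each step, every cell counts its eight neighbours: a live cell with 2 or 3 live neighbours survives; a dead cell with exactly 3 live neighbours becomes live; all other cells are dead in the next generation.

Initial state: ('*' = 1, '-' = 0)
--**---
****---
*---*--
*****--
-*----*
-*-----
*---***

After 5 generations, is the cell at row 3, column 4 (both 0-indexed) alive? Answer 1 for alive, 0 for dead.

1

[0] --**---
****---
*---*--
*****--
-*----*
-*-----
*---***
[1] -----*-
*---*--
----*-*
--*****
---*---
-*-----
*******
[2] --*----
----*-*
*-----*
--*---*
---*-*-
-*---**
*******
[3] --*----
*----**
*-----*
*----**
*-*-**-
-*-----
---**--
[4] ---****
**---*-
-*-----
----*--
*---**-
-**--*-
--**---
[5] **-*-**
***--*-
**-----
----**-
-*-****
-**--**
-*----*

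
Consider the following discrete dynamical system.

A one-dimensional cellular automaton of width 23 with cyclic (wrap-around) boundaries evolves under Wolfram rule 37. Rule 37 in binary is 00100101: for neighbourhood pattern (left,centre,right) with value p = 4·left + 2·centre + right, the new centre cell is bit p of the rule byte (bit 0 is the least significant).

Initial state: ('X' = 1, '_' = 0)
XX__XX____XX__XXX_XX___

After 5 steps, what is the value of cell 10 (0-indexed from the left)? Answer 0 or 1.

0

k=0  XX__XX____XX__XXX_XX___
k=1  _______XX________X___X_
k=2  XXXXXX____XXXXXX_X_X_X_
k=3  _______XX_______XXXXXXX
k=4  _XXXXX____XXXXX________
k=5  _______XX_______XXXXXXX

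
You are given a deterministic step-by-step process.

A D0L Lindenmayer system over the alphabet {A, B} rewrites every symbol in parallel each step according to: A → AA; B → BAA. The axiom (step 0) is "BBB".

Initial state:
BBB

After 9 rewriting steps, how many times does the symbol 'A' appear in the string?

t=0: BBB
t=1: BAABAABAA
t=2: BAAAAAABAAAAAABAAAAAA
t=3: BAAAAAAAAAAAAAABAAAAAAAAAAAAAABAAAAAAAAAAAAAA
t=4: BAAAAAAAAAAAAAAAAAAAAAAAAAAAAAABAAAAAAAAAAAAAAAAAAAAAAAAAAAAAABAAAAAAAAAAAAAAAAAAAAAAAAAAAAAA
t=5: BAAAAAAAAAAAAAAAAAAAAAAAAAAAAAAAAAAAAAAAAAAAAAAAAAAAAAAAAA…AAAAAAAAAAAAAAAAAAAAAAAAAAAAAAAAAAAAAAAAAAAAAAAAAAAAAAAAAA  (len 189)
t=6: BAAAAAAAAAAAAAAAAAAAAAAAAAAAAAAAAAAAAAAAAAAAAAAAAAAAAAAAAA…AAAAAAAAAAAAAAAAAAAAAAAAAAAAAAAAAAAAAAAAAAAAAAAAAAAAAAAAAA  (len 381)
t=7: BAAAAAAAAAAAAAAAAAAAAAAAAAAAAAAAAAAAAAAAAAAAAAAAAAAAAAAAAA…AAAAAAAAAAAAAAAAAAAAAAAAAAAAAAAAAAAAAAAAAAAAAAAAAAAAAAAAAA  (len 765)
t=8: BAAAAAAAAAAAAAAAAAAAAAAAAAAAAAAAAAAAAAAAAAAAAAAAAAAAAAAAAA…AAAAAAAAAAAAAAAAAAAAAAAAAAAAAAAAAAAAAAAAAAAAAAAAAAAAAAAAAA  (len 1533)
t=9: BAAAAAAAAAAAAAAAAAAAAAAAAAAAAAAAAAAAAAAAAAAAAAAAAAAAAAAAAA…AAAAAAAAAAAAAAAAAAAAAAAAAAAAAAAAAAAAAAAAAAAAAAAAAAAAAAAAAA  (len 3069)

3066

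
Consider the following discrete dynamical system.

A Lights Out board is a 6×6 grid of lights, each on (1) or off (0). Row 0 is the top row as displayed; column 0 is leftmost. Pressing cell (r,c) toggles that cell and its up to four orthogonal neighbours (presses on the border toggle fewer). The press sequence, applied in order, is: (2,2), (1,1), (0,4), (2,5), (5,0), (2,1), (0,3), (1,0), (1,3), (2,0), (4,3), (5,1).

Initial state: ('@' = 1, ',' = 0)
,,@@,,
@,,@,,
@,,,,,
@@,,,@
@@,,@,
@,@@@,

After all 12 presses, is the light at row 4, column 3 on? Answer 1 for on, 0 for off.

gen 0: ,,@@,,
@,,@,,
@,,,,,
@@,,,@
@@,,@,
@,@@@,
gen 1: ,,@@,,
@,@@,,
@@@@,,
@@@,,@
@@,,@,
@,@@@,
gen 2: ,@@@,,
,@,@,,
@,@@,,
@@@,,@
@@,,@,
@,@@@,
gen 3: ,@@,@@
,@,@@,
@,@@,,
@@@,,@
@@,,@,
@,@@@,
gen 4: ,@@,@@
,@,@@@
@,@@@@
@@@,,,
@@,,@,
@,@@@,
gen 5: ,@@,@@
,@,@@@
@,@@@@
@@@,,,
,@,,@,
,@@@@,
gen 6: ,@@,@@
,,,@@@
,@,@@@
@,@,,,
,@,,@,
,@@@@,
gen 7: ,@,@,@
,,,,@@
,@,@@@
@,@,,,
,@,,@,
,@@@@,
gen 8: @@,@,@
@@,,@@
@@,@@@
@,@,,,
,@,,@,
,@@@@,
gen 9: @@,,,@
@@@@,@
@@,,@@
@,@,,,
,@,,@,
,@@@@,
gen 10: @@,,,@
,@@@,@
,,,,@@
,,@,,,
,@,,@,
,@@@@,
gen 11: @@,,,@
,@@@,@
,,,,@@
,,@@,,
,@@@,,
,@@,@,
gen 12: @@,,,@
,@@@,@
,,,,@@
,,@@,,
,,@@,,
@,,,@,

1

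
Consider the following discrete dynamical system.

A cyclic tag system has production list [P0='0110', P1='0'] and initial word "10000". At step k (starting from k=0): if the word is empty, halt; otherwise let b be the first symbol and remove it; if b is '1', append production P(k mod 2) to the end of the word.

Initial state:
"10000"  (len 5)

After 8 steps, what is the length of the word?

gen 0: "10000"  (len 5)
gen 1: "00000110"  (len 8)
gen 2: "0000110"  (len 7)
gen 3: "000110"  (len 6)
gen 4: "00110"  (len 5)
gen 5: "0110"  (len 4)
gen 6: "110"  (len 3)
gen 7: "100110"  (len 6)
gen 8: "001100"  (len 6)

6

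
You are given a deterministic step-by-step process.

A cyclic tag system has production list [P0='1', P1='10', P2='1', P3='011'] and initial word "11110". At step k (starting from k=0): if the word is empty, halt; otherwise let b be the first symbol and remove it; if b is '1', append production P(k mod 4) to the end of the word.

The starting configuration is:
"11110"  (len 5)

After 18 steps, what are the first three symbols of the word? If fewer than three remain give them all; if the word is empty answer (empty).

[0] "11110"  (len 5)
[1] "11101"  (len 5)
[2] "110110"  (len 6)
[3] "101101"  (len 6)
[4] "01101011"  (len 8)
[5] "1101011"  (len 7)
[6] "10101110"  (len 8)
[7] "01011101"  (len 8)
[8] "1011101"  (len 7)
[9] "0111011"  (len 7)
[10] "111011"  (len 6)
[11] "110111"  (len 6)
[12] "10111011"  (len 8)
[13] "01110111"  (len 8)
[14] "1110111"  (len 7)
[15] "1101111"  (len 7)
[16] "101111011"  (len 9)
[17] "011110111"  (len 9)
[18] "11110111"  (len 8)

111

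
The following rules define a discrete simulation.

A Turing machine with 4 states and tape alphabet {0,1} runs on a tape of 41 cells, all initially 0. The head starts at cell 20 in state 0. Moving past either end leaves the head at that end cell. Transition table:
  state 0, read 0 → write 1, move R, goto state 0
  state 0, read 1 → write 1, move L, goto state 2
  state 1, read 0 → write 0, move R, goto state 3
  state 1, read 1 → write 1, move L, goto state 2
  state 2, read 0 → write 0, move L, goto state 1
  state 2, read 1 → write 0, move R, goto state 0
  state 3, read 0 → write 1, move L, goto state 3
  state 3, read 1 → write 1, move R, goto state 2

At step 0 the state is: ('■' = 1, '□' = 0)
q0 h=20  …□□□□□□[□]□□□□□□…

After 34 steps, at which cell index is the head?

gen 0: q0 h=20  …□□□□□□[□]□□□□□□…
gen 1: q0 h=21  …□□□□□■[□]□□□□□□…
gen 2: q0 h=22  …□□□□■■[□]□□□□□□…
gen 3: q0 h=23  …□□□■■■[□]□□□□□□…
gen 4: q0 h=24  …□□■■■■[□]□□□□□□…
gen 5: q0 h=25  …□■■■■■[□]□□□□□□…
gen 6: q0 h=26  …■■■■■■[□]□□□□□□…
gen 7: q0 h=27  …■■■■■■[□]□□□□□□…
gen 8: q0 h=28  …■■■■■■[□]□□□□□□…
gen 9: q0 h=29  …■■■■■■[□]□□□□□□…
gen 10: q0 h=30  …■■■■■■[□]□□□□□□…
gen 11: q0 h=31  …■■■■■■[□]□□□□□□…
gen 12: q0 h=32  …■■■■■■[□]□□□□□□…
gen 13: q0 h=33  …■■■■■■[□]□□□□□□…
gen 14: q0 h=34  …■■■■■■[□]□□□□□□|
gen 15: q0 h=35  …■■■■■■[□]□□□□□|
gen 16: q0 h=36  …■■■■■■[□]□□□□|
gen 17: q0 h=37  …■■■■■■[□]□□□|
gen 18: q0 h=38  …■■■■■■[□]□□|
gen 19: q0 h=39  …■■■■■■[□]□|
gen 20: q0 h=40  …■■■■■■[□]|
gen 21: q0 h=40  …■■■■■■[■]|
gen 22: q2 h=39  …■■■■■■[■]■|
gen 23: q0 h=40  …■■■■■□[■]|
gen 24: q2 h=39  …■■■■■■[□]■|
gen 25: q1 h=38  …■■■■■■[■]□■|
gen 26: q2 h=37  …■■■■■■[■]■□■|
gen 27: q0 h=38  …■■■■■□[■]□■|
gen 28: q2 h=37  …■■■■■■[□]■□■|
gen 29: q1 h=36  …■■■■■■[■]□■□■|
gen 30: q2 h=35  …■■■■■■[■]■□■□■|
gen 31: q0 h=36  …■■■■■□[■]□■□■|
gen 32: q2 h=35  …■■■■■■[□]■□■□■|
gen 33: q1 h=34  …■■■■■■[■]□■□■□■|
gen 34: q2 h=33  …■■■■■■[■]■□■□■□…

33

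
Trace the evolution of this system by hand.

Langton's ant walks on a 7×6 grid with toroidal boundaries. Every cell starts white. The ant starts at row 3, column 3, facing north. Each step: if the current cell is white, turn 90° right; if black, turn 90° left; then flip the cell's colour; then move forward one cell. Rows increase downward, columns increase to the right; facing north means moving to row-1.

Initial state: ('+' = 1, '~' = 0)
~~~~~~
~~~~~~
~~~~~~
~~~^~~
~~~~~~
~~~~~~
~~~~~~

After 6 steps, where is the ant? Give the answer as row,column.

gen 0: ~~~~~~
~~~~~~
~~~~~~
~~~^~~
~~~~~~
~~~~~~
~~~~~~
gen 1: ~~~~~~
~~~~~~
~~~~~~
~~~+>~
~~~~~~
~~~~~~
~~~~~~
gen 2: ~~~~~~
~~~~~~
~~~~~~
~~~++~
~~~~v~
~~~~~~
~~~~~~
gen 3: ~~~~~~
~~~~~~
~~~~~~
~~~++~
~~~<+~
~~~~~~
~~~~~~
gen 4: ~~~~~~
~~~~~~
~~~~~~
~~~^+~
~~~++~
~~~~~~
~~~~~~
gen 5: ~~~~~~
~~~~~~
~~~~~~
~~<~+~
~~~++~
~~~~~~
~~~~~~
gen 6: ~~~~~~
~~~~~~
~~^~~~
~~+~+~
~~~++~
~~~~~~
~~~~~~

2,2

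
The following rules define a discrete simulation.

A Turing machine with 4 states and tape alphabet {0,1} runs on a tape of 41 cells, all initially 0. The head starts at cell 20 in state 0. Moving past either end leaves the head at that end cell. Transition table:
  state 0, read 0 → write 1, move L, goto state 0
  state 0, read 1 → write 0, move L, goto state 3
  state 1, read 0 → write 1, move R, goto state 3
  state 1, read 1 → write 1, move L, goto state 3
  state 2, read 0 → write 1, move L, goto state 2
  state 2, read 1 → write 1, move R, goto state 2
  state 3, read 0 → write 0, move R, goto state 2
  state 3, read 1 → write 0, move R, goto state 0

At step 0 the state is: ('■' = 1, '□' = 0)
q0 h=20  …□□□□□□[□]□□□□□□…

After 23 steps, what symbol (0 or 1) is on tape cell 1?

t=0: q0 h=20  …□□□□□□[□]□□□□□□…
t=1: q0 h=19  …□□□□□□[□]■□□□□□…
t=2: q0 h=18  …□□□□□□[□]■■□□□□…
t=3: q0 h=17  …□□□□□□[□]■■■□□□…
t=4: q0 h=16  …□□□□□□[□]■■■■□□…
t=5: q0 h=15  …□□□□□□[□]■■■■■□…
t=6: q0 h=14  …□□□□□□[□]■■■■■■…
t=7: q0 h=13  …□□□□□□[□]■■■■■■…
t=8: q0 h=12  …□□□□□□[□]■■■■■■…
t=9: q0 h=11  …□□□□□□[□]■■■■■■…
t=10: q0 h=10  …□□□□□□[□]■■■■■■…
t=11: q0 h= 9  …□□□□□□[□]■■■■■■…
t=12: q0 h= 8  …□□□□□□[□]■■■■■■…
t=13: q0 h= 7  …□□□□□□[□]■■■■■■…
t=14: q0 h= 6  |□□□□□□[□]■■■■■■…
t=15: q0 h= 5  |□□□□□[□]■■■■■■…
t=16: q0 h= 4  |□□□□[□]■■■■■■…
t=17: q0 h= 3  |□□□[□]■■■■■■…
t=18: q0 h= 2  |□□[□]■■■■■■…
t=19: q0 h= 1  |□[□]■■■■■■…
t=20: q0 h= 0  |[□]■■■■■■…
t=21: q0 h= 0  |[■]■■■■■■…
t=22: q3 h= 0  |[□]■■■■■■…
t=23: q2 h= 1  |□[■]■■■■■■…

1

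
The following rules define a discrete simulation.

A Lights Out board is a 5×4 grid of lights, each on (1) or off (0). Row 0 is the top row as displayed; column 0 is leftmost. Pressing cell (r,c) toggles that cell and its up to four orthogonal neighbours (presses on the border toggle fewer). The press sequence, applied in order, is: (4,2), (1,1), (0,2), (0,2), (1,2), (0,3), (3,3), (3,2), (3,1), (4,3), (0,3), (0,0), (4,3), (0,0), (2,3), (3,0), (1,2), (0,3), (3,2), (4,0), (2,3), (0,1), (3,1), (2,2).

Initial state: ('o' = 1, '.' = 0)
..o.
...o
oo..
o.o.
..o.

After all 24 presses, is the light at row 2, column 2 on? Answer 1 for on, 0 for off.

[0] ..o.
...o
oo..
o.o.
..o.
[1] ..o.
...o
oo..
o...
.o.o
[2] .oo.
oooo
o...
o...
.o.o
[3] ...o
oo.o
o...
o...
.o.o
[4] .oo.
oooo
o...
o...
.o.o
[5] .o..
o...
o.o.
o...
.o.o
[6] .ooo
o..o
o.o.
o...
.o.o
[7] .ooo
o..o
o.oo
o.oo
.o..
[8] .ooo
o..o
o..o
oo..
.oo.
[9] .ooo
o..o
oo.o
..o.
..o.
[10] .ooo
o..o
oo.o
..oo
...o
[11] .o..
o...
oo.o
..oo
...o
[12] o...
....
oo.o
..oo
...o
[13] o...
....
oo.o
..o.
..o.
[14] .o..
o...
oo.o
..o.
..o.
[15] .o..
o..o
ooo.
..oo
..o.
[16] .o..
o..o
.oo.
oooo
o.o.
[17] .oo.
ooo.
.o..
oooo
o.o.
[18] .o.o
oooo
.o..
oooo
o.o.
[19] .o.o
oooo
.oo.
o...
o...
[20] .o.o
oooo
.oo.
....
.o..
[21] .o.o
ooo.
.o.o
...o
.o..
[22] o.oo
o.o.
.o.o
...o
.o..
[23] o.oo
o.o.
...o
oooo
....
[24] o.oo
o...
.oo.
oo.o
....

1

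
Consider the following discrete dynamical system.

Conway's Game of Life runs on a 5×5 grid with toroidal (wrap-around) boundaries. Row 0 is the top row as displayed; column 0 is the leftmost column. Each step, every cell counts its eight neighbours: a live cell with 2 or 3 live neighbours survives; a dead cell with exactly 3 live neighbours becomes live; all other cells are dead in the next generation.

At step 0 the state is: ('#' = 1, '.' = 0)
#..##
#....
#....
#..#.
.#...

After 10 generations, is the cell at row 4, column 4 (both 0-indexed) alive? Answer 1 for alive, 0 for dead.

t=0: #..##
#....
#....
#..#.
.#...
t=1: ##..#
##...
##...
##..#
.###.
t=2: ...##
..#..
..#..
...##
...#.
t=3: ..###
..#..
..#..
..###
..#..
t=4: .##..
.##..
.##..
.##..
.#...
t=5: #....
#..#.
#..#.
#....
#....
t=6: ##...
##...
##...
##...
##..#
t=7: ..#..
..#.#
..#.#
..#..
..#.#
t=8: .##..
.##..
.##..
.##..
.##..
t=9: #..#.
#..#.
#..#.
#..#.
#..#.
t=10: ####.
####.
####.
####.
####.

0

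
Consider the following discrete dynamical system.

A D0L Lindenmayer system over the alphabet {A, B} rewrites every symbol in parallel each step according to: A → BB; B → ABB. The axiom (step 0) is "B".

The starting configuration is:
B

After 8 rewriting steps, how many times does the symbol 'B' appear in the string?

gen 0: B
gen 1: ABB
gen 2: BBABBABB
gen 3: ABBABBBBABBABBBBABBABB
gen 4: BBABBABBBBABBABBABBABBBBABBABBBBABBABBABBABBBBABBABBBBABBABB
gen 5: ABBABBBBABBABBBBABBABBABBABBBBABBABBBBABBABBBBABBABBBBABBA…ABBABBBBABBABBABBABBBBABBABBBBABBABBABBABBBBABBABBBBABBABB  (len 164)
gen 6: BBABBABBBBABBABBABBABBBBABBABBBBABBABBABBABBBBABBABBBBABBA…ABBABBBBABBABBABBABBBBABBABBBBABBABBABBABBBBABBABBBBABBABB  (len 448)
gen 7: ABBABBBBABBABBBBABBABBABBABBBBABBABBBBABBABBBBABBABBBBABBA…ABBABBBBABBABBABBABBBBABBABBBBABBABBABBABBBBABBABBBBABBABB  (len 1224)
gen 8: BBABBABBBBABBABBABBABBBBABBABBBBABBABBABBABBBBABBABBBBABBA…ABBABBBBABBABBABBABBBBABBABBBBABBABBABBABBBBABBABBBBABBABB  (len 3344)

2448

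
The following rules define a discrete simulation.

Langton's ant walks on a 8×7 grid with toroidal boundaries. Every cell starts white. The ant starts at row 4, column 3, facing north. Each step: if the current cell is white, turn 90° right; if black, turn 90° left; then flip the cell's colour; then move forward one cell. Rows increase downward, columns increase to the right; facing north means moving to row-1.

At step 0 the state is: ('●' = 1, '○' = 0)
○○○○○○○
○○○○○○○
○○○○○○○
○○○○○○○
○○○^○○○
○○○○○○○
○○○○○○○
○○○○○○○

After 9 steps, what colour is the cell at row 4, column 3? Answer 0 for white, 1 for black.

1

step 0: ○○○○○○○
○○○○○○○
○○○○○○○
○○○○○○○
○○○^○○○
○○○○○○○
○○○○○○○
○○○○○○○
step 1: ○○○○○○○
○○○○○○○
○○○○○○○
○○○○○○○
○○○●>○○
○○○○○○○
○○○○○○○
○○○○○○○
step 2: ○○○○○○○
○○○○○○○
○○○○○○○
○○○○○○○
○○○●●○○
○○○○v○○
○○○○○○○
○○○○○○○
step 3: ○○○○○○○
○○○○○○○
○○○○○○○
○○○○○○○
○○○●●○○
○○○<●○○
○○○○○○○
○○○○○○○
step 4: ○○○○○○○
○○○○○○○
○○○○○○○
○○○○○○○
○○○^●○○
○○○●●○○
○○○○○○○
○○○○○○○
step 5: ○○○○○○○
○○○○○○○
○○○○○○○
○○○○○○○
○○<○●○○
○○○●●○○
○○○○○○○
○○○○○○○
step 6: ○○○○○○○
○○○○○○○
○○○○○○○
○○^○○○○
○○●○●○○
○○○●●○○
○○○○○○○
○○○○○○○
step 7: ○○○○○○○
○○○○○○○
○○○○○○○
○○●>○○○
○○●○●○○
○○○●●○○
○○○○○○○
○○○○○○○
step 8: ○○○○○○○
○○○○○○○
○○○○○○○
○○●●○○○
○○●v●○○
○○○●●○○
○○○○○○○
○○○○○○○
step 9: ○○○○○○○
○○○○○○○
○○○○○○○
○○●●○○○
○○<●●○○
○○○●●○○
○○○○○○○
○○○○○○○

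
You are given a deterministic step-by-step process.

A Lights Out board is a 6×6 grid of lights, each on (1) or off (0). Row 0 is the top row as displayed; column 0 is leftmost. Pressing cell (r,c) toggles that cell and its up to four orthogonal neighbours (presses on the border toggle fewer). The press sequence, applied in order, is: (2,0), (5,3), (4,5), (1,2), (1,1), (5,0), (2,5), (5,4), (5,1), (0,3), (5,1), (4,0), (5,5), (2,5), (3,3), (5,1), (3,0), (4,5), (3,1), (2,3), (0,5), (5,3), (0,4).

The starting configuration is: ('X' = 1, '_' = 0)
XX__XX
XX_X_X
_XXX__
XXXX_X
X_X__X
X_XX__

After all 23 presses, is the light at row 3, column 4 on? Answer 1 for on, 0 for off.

k=0  XX__XX
XX_X_X
_XXX__
XXXX_X
X_X__X
X_XX__
k=1  XX__XX
_X_X_X
X_XX__
_XXX_X
X_X__X
X_XX__
k=2  XX__XX
_X_X_X
X_XX__
_XXX_X
X_XX_X
X___X_
k=3  XX__XX
_X_X_X
X_XX__
_XXX__
X_XXX_
X___XX
k=4  XXX_XX
__X__X
X__X__
_XXX__
X_XXX_
X___XX
k=5  X_X_XX
XX___X
XX_X__
_XXX__
X_XXX_
X___XX
k=6  X_X_XX
XX___X
XX_X__
_XXX__
__XXX_
_X__XX
k=7  X_X_XX
XX____
XX_XXX
_XXX_X
__XXX_
_X__XX
k=8  X_X_XX
XX____
XX_XXX
_XXX_X
__XX__
_X_X__
k=9  X_X_XX
XX____
XX_XXX
_XXX_X
_XXX__
X_XX__
k=10  X__X_X
XX_X__
XX_XXX
_XXX_X
_XXX__
X_XX__
k=11  X__X_X
XX_X__
XX_XXX
_XXX_X
__XX__
_X_X__
k=12  X__X_X
XX_X__
XX_XXX
XXXX_X
XXXX__
XX_X__
k=13  X__X_X
XX_X__
XX_XXX
XXXX_X
XXXX_X
XX_XXX
k=14  X__X_X
XX_X_X
XX_X__
XXXX__
XXXX_X
XX_XXX
k=15  X__X_X
XX_X_X
XX____
XX__X_
XXX__X
XX_XXX
k=16  X__X_X
XX_X_X
XX____
XX__X_
X_X__X
__XXXX
k=17  X__X_X
XX_X_X
_X____
____X_
__X__X
__XXXX
k=18  X__X_X
XX_X_X
_X____
____XX
__X_X_
__XXX_
k=19  X__X_X
XX_X_X
______
XXX_XX
_XX_X_
__XXX_
k=20  X__X_X
XX___X
__XXX_
XXXXXX
_XX_X_
__XXX_
k=21  X__XX_
XX____
__XXX_
XXXXXX
_XX_X_
__XXX_
k=22  X__XX_
XX____
__XXX_
XXXXXX
_XXXX_
______
k=23  X____X
XX__X_
__XXX_
XXXXXX
_XXXX_
______

1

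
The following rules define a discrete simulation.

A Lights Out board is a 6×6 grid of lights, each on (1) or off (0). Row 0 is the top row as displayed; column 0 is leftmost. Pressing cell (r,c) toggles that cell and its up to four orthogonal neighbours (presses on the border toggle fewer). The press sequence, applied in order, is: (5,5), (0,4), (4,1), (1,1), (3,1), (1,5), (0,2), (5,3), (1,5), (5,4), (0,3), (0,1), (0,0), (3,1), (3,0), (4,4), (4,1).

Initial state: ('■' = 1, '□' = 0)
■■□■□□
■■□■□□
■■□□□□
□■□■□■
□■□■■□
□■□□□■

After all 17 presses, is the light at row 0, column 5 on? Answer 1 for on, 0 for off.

[0] ■■□■□□
■■□■□□
■■□□□□
□■□■□■
□■□■■□
□■□□□■
[1] ■■□■□□
■■□■□□
■■□□□□
□■□■□■
□■□■■■
□■□□■□
[2] ■■□□■■
■■□■■□
■■□□□□
□■□■□■
□■□■■■
□■□□■□
[3] ■■□□■■
■■□■■□
■■□□□□
□□□■□■
■□■■■■
□□□□■□
[4] ■□□□■■
□□■■■□
■□□□□□
□□□■□■
■□■■■■
□□□□■□
[5] ■□□□■■
□□■■■□
■■□□□□
■■■■□■
■■■■■■
□□□□■□
[6] ■□□□■□
□□■■□■
■■□□□■
■■■■□■
■■■■■■
□□□□■□
[7] ■■■■■□
□□□■□■
■■□□□■
■■■■□■
■■■■■■
□□□□■□
[8] ■■■■■□
□□□■□■
■■□□□■
■■■■□■
■■■□■■
□□■■□□
[9] ■■■■■■
□□□■■□
■■□□□□
■■■■□■
■■■□■■
□□■■□□
[10] ■■■■■■
□□□■■□
■■□□□□
■■■■□■
■■■□□■
□□■□■■
[11] ■■□□□■
□□□□■□
■■□□□□
■■■■□■
■■■□□■
□□■□■■
[12] □□■□□■
□■□□■□
■■□□□□
■■■■□■
■■■□□■
□□■□■■
[13] ■■■□□■
■■□□■□
■■□□□□
■■■■□■
■■■□□■
□□■□■■
[14] ■■■□□■
■■□□■□
■□□□□□
□□□■□■
■□■□□■
□□■□■■
[15] ■■■□□■
■■□□■□
□□□□□□
■■□■□■
□□■□□■
□□■□■■
[16] ■■■□□■
■■□□■□
□□□□□□
■■□■■■
□□■■■□
□□■□□■
[17] ■■■□□■
■■□□■□
□□□□□□
■□□■■■
■■□■■□
□■■□□■

1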